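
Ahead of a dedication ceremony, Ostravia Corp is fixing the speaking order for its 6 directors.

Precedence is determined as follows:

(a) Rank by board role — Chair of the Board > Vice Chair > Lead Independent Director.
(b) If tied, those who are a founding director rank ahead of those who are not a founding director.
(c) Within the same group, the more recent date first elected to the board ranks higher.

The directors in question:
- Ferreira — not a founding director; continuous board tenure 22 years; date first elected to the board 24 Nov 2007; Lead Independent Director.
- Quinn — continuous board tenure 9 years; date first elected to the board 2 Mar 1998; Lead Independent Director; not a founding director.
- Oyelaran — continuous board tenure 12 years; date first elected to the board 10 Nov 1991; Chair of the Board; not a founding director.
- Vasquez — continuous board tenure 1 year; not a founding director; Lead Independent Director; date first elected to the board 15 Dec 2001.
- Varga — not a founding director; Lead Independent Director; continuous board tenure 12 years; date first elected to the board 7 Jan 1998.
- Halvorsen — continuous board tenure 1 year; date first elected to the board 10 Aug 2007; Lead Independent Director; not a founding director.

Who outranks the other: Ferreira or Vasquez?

Ferreira

By board role: Oyelaran (Chair of the Board); then Ferreira, Halvorsen, Vasquez, Quinn and Varga (Lead Independent Director).
Ferreira, Halvorsen, Vasquez, Quinn and Varga are each not a founding director, so the next rule applies.
Among Ferreira, Halvorsen, Vasquez, Quinn and Varga, by date first elected to the board (later first): Ferreira (24 Nov 2007) before Halvorsen (10 Aug 2007) before Vasquez (15 Dec 2001) before Quinn (2 Mar 1998) before Varga (7 Jan 1998).
So Ferreira takes precedence.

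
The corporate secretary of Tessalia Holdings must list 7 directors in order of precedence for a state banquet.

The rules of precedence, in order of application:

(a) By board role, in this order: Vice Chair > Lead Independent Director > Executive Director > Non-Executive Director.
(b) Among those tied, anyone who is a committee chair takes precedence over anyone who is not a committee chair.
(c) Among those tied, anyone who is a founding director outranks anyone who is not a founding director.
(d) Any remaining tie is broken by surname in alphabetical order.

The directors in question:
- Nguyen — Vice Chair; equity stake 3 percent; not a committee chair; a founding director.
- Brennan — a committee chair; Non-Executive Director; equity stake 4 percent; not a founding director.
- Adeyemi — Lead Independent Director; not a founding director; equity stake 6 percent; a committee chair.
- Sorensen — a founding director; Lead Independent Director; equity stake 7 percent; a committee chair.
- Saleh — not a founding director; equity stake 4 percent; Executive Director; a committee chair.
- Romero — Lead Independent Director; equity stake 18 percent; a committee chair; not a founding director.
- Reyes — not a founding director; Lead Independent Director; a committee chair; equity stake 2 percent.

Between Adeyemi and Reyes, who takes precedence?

By board role: Nguyen (Vice Chair); then Sorensen, Adeyemi, Reyes and Romero (Lead Independent Director); then Saleh (Executive Director); then Brennan (Non-Executive Director).
Sorensen, Adeyemi, Reyes and Romero are each a committee chair, so the next rule applies.
Among Sorensen, Adeyemi, Reyes and Romero, a founding director before not a founding director: Sorensen (a founding director) before Adeyemi, Reyes and Romero (not a founding director).
Among Adeyemi, Reyes and Romero, alphabetically by surname: Adeyemi before Reyes before Romero.
So Adeyemi takes precedence.

Adeyemi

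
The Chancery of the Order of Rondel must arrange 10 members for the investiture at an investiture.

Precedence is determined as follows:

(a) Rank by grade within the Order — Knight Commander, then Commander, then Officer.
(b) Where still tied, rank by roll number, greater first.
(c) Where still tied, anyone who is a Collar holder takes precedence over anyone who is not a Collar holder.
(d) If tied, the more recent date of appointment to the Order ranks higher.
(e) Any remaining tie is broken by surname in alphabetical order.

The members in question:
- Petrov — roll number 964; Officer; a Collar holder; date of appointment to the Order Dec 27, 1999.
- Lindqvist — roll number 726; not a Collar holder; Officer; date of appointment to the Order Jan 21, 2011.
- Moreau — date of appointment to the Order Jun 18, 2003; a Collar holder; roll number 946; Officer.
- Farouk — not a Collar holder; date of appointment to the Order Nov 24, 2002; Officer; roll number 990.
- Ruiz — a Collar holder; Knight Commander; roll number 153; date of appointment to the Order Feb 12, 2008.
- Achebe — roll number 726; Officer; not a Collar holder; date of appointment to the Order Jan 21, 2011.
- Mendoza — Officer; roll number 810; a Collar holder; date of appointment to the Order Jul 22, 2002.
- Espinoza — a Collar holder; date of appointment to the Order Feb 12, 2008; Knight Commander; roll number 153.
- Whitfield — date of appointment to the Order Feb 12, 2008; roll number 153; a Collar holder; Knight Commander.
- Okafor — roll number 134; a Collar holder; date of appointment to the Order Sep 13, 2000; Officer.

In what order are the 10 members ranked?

Espinoza, Ruiz, Whitfield, Farouk, Petrov, Moreau, Mendoza, Achebe, Lindqvist, Okafor

By grade within the Order: Espinoza, Ruiz and Whitfield (Knight Commander); then Farouk, Petrov, Moreau, Mendoza, Achebe, Lindqvist and Okafor (Officer).
Espinoza, Ruiz and Whitfield all have roll number 153, so the next rule applies.
Espinoza, Ruiz and Whitfield are each a Collar holder, so the next rule applies.
Espinoza, Ruiz and Whitfield all have date of appointment to the Order Feb 12, 2008, so the next rule applies.
Among Espinoza, Ruiz and Whitfield, alphabetically by surname: Espinoza before Ruiz before Whitfield.
Among Farouk, Petrov, Moreau, Mendoza, Achebe, Lindqvist and Okafor, by roll number (higher first): Farouk (990) before Petrov (964) before Moreau (946) before Mendoza (810) before Achebe and Lindqvist (726) before Okafor (134).
Achebe and Lindqvist are each not a Collar holder, so the next rule applies.
Achebe and Lindqvist both have date of appointment to the Order Jan 21, 2011, so the next rule applies.
Among Achebe and Lindqvist, alphabetically by surname: Achebe before Lindqvist.
Full order: Espinoza, Ruiz, Whitfield, Farouk, Petrov, Moreau, Mendoza, Achebe, Lindqvist, Okafor.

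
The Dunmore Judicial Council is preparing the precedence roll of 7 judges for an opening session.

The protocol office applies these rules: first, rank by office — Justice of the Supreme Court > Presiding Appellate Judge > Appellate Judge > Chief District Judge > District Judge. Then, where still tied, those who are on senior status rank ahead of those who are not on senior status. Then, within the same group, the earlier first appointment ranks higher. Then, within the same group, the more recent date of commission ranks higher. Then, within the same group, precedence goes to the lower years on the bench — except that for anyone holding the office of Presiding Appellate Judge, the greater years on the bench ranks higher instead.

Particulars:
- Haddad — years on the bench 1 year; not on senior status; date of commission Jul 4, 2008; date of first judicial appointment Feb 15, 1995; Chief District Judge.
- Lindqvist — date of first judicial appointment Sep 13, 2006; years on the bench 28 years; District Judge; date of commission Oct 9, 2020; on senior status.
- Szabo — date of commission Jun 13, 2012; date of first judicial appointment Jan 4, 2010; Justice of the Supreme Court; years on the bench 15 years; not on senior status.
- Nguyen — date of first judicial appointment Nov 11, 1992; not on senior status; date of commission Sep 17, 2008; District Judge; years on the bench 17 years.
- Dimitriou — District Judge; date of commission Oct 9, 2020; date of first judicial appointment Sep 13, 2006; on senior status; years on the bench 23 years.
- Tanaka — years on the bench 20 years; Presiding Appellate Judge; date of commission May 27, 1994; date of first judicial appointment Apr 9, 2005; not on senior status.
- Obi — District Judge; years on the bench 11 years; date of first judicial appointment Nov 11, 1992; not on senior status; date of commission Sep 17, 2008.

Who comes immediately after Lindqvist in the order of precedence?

By office: Szabo (Justice of the Supreme Court); then Tanaka (Presiding Appellate Judge); then Haddad (Chief District Judge); then Dimitriou, Lindqvist, Obi and Nguyen (District Judge).
Among Dimitriou, Lindqvist, Obi and Nguyen, on senior status before not on senior status: Dimitriou and Lindqvist (on senior status) before Obi and Nguyen (not on senior status).
Dimitriou and Lindqvist both have date of first judicial appointment Sep 13, 2006, so the next rule applies.
Dimitriou and Lindqvist both have date of commission Oct 9, 2020, so the next rule applies.
Among Dimitriou and Lindqvist, by years on the bench (lower first): Dimitriou (23 years) before Lindqvist (28 years).
Obi and Nguyen both have date of first judicial appointment Nov 11, 1992, so the next rule applies.
Obi and Nguyen both have date of commission Sep 17, 2008, so the next rule applies.
Among Obi and Nguyen, by years on the bench (lower first): Obi (11 years) before Nguyen (17 years).
Order: Szabo, Tanaka, Haddad, Dimitriou, Lindqvist, Obi, Nguyen.

Obi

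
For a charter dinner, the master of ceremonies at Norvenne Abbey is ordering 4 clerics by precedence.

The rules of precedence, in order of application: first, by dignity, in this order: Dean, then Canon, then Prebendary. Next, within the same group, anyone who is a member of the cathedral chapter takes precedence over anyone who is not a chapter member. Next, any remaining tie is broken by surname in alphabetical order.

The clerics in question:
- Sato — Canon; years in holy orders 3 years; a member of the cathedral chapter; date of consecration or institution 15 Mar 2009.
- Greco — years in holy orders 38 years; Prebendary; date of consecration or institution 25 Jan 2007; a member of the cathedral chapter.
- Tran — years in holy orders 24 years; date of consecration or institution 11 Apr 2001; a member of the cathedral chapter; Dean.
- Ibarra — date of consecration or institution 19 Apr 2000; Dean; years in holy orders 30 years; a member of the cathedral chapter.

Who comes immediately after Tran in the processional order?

Sato

By dignity: Ibarra and Tran (Dean); then Sato (Canon); then Greco (Prebendary).
Ibarra and Tran are each a member of the cathedral chapter, so the next rule applies.
Among Ibarra and Tran, alphabetically by surname: Ibarra before Tran.
Order: Ibarra, Tran, Sato, Greco.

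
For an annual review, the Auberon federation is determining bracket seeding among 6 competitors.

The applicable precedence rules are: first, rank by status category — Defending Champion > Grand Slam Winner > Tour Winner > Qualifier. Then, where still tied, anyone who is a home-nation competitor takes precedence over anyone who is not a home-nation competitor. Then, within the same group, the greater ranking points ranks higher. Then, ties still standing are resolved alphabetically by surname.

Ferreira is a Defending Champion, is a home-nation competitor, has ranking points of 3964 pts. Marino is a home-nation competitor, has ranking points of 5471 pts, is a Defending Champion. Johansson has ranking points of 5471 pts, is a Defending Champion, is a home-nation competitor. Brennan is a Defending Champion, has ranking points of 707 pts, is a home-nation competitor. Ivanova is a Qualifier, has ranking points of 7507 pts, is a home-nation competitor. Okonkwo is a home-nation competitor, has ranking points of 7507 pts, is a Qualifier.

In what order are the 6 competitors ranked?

Johansson, Marino, Ferreira, Brennan, Ivanova, Okonkwo

By status category: Johansson, Marino, Ferreira and Brennan (Defending Champion); then Ivanova and Okonkwo (Qualifier).
Johansson, Marino, Ferreira and Brennan are each a home-nation competitor, so the next rule applies.
Among Johansson, Marino, Ferreira and Brennan, by ranking points (higher first): Johansson and Marino (5471 pts) before Ferreira (3964 pts) before Brennan (707 pts).
Among Johansson and Marino, alphabetically by surname: Johansson before Marino.
Ivanova and Okonkwo are each a home-nation competitor, so the next rule applies.
Ivanova and Okonkwo both have ranking points 7507 pts, so the next rule applies.
Among Ivanova and Okonkwo, alphabetically by surname: Ivanova before Okonkwo.
Full order: Johansson, Marino, Ferreira, Brennan, Ivanova, Okonkwo.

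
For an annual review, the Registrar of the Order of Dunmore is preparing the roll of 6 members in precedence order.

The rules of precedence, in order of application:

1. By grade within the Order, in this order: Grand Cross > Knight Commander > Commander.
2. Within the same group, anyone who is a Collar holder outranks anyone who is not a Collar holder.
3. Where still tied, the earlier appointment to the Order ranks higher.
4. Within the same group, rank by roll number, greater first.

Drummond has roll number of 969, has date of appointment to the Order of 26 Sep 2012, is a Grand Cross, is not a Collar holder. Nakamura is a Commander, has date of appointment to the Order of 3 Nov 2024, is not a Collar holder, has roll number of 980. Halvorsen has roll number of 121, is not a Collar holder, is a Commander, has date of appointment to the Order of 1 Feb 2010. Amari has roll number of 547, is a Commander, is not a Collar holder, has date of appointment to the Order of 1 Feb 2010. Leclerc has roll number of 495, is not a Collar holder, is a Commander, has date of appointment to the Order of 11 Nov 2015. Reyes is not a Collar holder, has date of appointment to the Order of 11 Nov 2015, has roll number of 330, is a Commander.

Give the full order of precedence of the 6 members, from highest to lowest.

Drummond, Amari, Halvorsen, Leclerc, Reyes, Nakamura

By grade within the Order: Drummond (Grand Cross); then Amari, Halvorsen, Leclerc, Reyes and Nakamura (Commander).
Amari, Halvorsen, Leclerc, Reyes and Nakamura are each not a Collar holder, so the next rule applies.
Among Amari, Halvorsen, Leclerc, Reyes and Nakamura, by date of appointment to the Order (earlier first): Amari and Halvorsen (1 Feb 2010) before Leclerc and Reyes (11 Nov 2015) before Nakamura (3 Nov 2024).
Among Amari and Halvorsen, by roll number (higher first): Amari (547) before Halvorsen (121).
Among Leclerc and Reyes, by roll number (higher first): Leclerc (495) before Reyes (330).
Full order: Drummond, Amari, Halvorsen, Leclerc, Reyes, Nakamura.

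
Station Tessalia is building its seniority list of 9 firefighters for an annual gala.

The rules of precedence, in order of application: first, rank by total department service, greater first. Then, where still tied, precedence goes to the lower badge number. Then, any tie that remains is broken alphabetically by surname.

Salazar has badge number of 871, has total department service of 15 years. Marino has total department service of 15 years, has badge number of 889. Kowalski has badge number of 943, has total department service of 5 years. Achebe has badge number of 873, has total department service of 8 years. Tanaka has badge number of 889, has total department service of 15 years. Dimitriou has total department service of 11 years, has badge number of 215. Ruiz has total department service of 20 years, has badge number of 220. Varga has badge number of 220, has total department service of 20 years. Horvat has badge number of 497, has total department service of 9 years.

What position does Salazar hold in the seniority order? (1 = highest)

By total department service (higher first): Ruiz and Varga (both 20 years); then Salazar, Marino and Tanaka (each 15 years); then Dimitriou (11 years); then Horvat (9 years); then Achebe (8 years); then Kowalski (5 years).
Ruiz and Varga both have badge number 220, so the next rule applies.
Among Ruiz and Varga, alphabetically by surname: Ruiz before Varga.
Among Salazar, Marino and Tanaka, by badge number (lower first): Salazar (871) before Marino and Tanaka (889).
Among Marino and Tanaka, alphabetically by surname: Marino before Tanaka.
Order: Ruiz, Varga, Salazar, Marino, Tanaka, Dimitriou, Horvat, Achebe, Kowalski. So position 3.

3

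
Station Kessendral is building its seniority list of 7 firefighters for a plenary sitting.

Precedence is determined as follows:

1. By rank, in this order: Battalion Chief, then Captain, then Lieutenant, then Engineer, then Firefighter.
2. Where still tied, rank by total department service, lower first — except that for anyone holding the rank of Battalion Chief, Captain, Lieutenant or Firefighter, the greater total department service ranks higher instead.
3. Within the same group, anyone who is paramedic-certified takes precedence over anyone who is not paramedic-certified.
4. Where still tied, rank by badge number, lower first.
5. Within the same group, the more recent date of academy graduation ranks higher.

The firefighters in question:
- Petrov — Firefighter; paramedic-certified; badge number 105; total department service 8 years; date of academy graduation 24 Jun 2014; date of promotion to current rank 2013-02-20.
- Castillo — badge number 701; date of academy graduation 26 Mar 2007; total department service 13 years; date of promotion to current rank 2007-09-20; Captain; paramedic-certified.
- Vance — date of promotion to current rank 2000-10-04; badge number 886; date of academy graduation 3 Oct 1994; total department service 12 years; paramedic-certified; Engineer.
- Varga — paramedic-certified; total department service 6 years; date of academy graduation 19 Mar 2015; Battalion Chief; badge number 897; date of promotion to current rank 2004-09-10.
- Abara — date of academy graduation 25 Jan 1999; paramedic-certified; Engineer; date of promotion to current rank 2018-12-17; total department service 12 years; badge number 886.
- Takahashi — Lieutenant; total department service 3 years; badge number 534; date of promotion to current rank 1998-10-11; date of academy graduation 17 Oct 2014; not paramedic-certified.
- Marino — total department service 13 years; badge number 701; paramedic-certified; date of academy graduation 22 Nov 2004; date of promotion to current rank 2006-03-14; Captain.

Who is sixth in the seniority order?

Vance

By rank: Varga (Battalion Chief); then Castillo and Marino (Captain); then Takahashi (Lieutenant); then Abara and Vance (Engineer); then Petrov (Firefighter).
Castillo and Marino both have total department service 13 years, so the next rule applies.
Castillo and Marino are each paramedic-certified, so the next rule applies.
Castillo and Marino both have badge number 701, so the next rule applies.
Among Castillo and Marino, by date of academy graduation (later first): Castillo (26 Mar 2007) before Marino (22 Nov 2004).
Abara and Vance both have total department service 12 years, so the next rule applies.
Abara and Vance are each paramedic-certified, so the next rule applies.
Abara and Vance both have badge number 886, so the next rule applies.
Among Abara and Vance, by date of academy graduation (later first): Abara (25 Jan 1999) before Vance (3 Oct 1994).
Order: Varga, Castillo, Marino, Takahashi, Abara, Vance, Petrov.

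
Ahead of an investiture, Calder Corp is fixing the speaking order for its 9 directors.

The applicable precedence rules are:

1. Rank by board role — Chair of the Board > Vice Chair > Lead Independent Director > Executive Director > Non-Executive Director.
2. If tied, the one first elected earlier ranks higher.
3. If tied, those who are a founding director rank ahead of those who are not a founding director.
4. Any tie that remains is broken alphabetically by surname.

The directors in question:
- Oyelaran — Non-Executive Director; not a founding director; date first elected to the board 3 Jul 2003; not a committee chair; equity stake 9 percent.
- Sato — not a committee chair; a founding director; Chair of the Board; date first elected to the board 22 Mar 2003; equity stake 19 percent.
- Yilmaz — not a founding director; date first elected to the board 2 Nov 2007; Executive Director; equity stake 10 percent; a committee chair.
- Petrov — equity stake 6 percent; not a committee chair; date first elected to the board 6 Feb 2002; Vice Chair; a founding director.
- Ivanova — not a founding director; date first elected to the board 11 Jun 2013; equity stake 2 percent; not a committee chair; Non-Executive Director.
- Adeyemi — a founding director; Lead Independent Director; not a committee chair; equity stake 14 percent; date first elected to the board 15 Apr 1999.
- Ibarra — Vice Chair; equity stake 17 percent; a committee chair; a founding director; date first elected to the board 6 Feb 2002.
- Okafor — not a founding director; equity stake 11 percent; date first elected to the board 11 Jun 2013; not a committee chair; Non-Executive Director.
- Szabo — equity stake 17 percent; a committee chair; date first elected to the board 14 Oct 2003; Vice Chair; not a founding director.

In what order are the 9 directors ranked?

Sato, Ibarra, Petrov, Szabo, Adeyemi, Yilmaz, Oyelaran, Ivanova, Okafor

By board role: Sato (Chair of the Board); then Ibarra, Petrov and Szabo (Vice Chair); then Adeyemi (Lead Independent Director); then Yilmaz (Executive Director); then Oyelaran, Ivanova and Okafor (Non-Executive Director).
Among Ibarra, Petrov and Szabo, by date first elected to the board (earlier first): Ibarra and Petrov (6 Feb 2002) before Szabo (14 Oct 2003).
Ibarra and Petrov are each a founding director, so the next rule applies.
Among Ibarra and Petrov, alphabetically by surname: Ibarra before Petrov.
Among Oyelaran, Ivanova and Okafor, by date first elected to the board (earlier first): Oyelaran (3 Jul 2003) before Ivanova and Okafor (11 Jun 2013).
Ivanova and Okafor are each not a founding director, so the next rule applies.
Among Ivanova and Okafor, alphabetically by surname: Ivanova before Okafor.
Full order: Sato, Ibarra, Petrov, Szabo, Adeyemi, Yilmaz, Oyelaran, Ivanova, Okafor.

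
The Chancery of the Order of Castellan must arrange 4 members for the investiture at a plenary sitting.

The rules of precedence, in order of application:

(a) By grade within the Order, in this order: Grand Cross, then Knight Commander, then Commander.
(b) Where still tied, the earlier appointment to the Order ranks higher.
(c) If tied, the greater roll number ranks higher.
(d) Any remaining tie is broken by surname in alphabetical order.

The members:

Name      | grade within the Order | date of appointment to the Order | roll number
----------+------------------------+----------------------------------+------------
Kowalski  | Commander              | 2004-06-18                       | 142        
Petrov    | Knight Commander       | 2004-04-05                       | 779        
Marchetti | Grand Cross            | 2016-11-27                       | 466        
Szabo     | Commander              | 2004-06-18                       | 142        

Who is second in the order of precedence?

By grade within the Order: Marchetti (Grand Cross); then Petrov (Knight Commander); then Kowalski and Szabo (Commander).
Kowalski and Szabo both have date of appointment to the Order 2004-06-18, so the next rule applies.
Kowalski and Szabo both have roll number 142, so the next rule applies.
Among Kowalski and Szabo, alphabetically by surname: Kowalski before Szabo.
Order: Marchetti, Petrov, Kowalski, Szabo.

Petrov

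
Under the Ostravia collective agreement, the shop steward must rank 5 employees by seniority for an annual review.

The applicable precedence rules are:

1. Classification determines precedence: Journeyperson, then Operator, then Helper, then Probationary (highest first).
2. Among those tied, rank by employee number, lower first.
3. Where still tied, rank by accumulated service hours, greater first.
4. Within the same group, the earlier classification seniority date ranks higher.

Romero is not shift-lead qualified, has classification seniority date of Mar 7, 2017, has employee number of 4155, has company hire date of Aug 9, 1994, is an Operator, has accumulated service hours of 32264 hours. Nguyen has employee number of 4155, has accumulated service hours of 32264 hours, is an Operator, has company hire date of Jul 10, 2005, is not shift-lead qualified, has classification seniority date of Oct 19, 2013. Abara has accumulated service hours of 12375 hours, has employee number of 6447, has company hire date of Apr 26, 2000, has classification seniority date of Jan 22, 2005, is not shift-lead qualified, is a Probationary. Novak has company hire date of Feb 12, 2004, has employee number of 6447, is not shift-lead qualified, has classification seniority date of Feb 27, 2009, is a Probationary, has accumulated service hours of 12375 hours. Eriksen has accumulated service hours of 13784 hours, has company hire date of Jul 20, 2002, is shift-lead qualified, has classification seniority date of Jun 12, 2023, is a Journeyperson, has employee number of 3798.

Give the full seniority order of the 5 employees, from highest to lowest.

Eriksen, Nguyen, Romero, Abara, Novak

By classification: Eriksen (Journeyperson); then Nguyen and Romero (Operator); then Abara and Novak (Probationary).
Nguyen and Romero both have employee number 4155, so the next rule applies.
Nguyen and Romero both have accumulated service hours 32264 hours, so the next rule applies.
Among Nguyen and Romero, by classification seniority date (earlier first): Nguyen (Oct 19, 2013) before Romero (Mar 7, 2017).
Abara and Novak both have employee number 6447, so the next rule applies.
Abara and Novak both have accumulated service hours 12375 hours, so the next rule applies.
Among Abara and Novak, by classification seniority date (earlier first): Abara (Jan 22, 2005) before Novak (Feb 27, 2009).
Full order: Eriksen, Nguyen, Romero, Abara, Novak.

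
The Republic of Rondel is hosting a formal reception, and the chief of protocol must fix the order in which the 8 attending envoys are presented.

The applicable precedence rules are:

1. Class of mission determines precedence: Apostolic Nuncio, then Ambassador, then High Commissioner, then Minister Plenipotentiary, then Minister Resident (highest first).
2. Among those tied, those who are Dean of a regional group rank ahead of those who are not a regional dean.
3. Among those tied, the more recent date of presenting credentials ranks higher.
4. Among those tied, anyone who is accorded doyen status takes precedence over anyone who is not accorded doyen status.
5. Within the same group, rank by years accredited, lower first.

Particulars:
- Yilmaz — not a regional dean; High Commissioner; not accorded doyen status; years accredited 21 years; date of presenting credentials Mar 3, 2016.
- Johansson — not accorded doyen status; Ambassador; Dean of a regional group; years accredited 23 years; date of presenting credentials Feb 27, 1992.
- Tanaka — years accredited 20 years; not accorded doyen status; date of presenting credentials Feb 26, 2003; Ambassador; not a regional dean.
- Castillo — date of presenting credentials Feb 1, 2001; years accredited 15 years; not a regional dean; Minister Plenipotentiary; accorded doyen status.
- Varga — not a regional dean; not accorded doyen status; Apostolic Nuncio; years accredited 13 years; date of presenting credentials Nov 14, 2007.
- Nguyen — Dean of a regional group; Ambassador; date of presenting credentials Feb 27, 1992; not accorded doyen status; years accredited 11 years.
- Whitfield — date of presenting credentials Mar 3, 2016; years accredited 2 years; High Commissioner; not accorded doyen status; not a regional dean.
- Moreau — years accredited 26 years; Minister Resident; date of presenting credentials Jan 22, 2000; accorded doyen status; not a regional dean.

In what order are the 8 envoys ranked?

Varga, Nguyen, Johansson, Tanaka, Whitfield, Yilmaz, Castillo, Moreau

By class of mission: Varga (Apostolic Nuncio); then Nguyen, Johansson and Tanaka (Ambassador); then Whitfield and Yilmaz (High Commissioner); then Castillo (Minister Plenipotentiary); then Moreau (Minister Resident).
Among Nguyen, Johansson and Tanaka, Dean of a regional group before not a regional dean: Nguyen and Johansson (Dean of a regional group) before Tanaka (not a regional dean).
Nguyen and Johansson both have date of presenting credentials Feb 27, 1992, so the next rule applies.
Nguyen and Johansson are each not accorded doyen status, so the next rule applies.
Among Nguyen and Johansson, by years accredited (lower first): Nguyen (11 years) before Johansson (23 years).
Whitfield and Yilmaz are each not a regional dean, so the next rule applies.
Whitfield and Yilmaz both have date of presenting credentials Mar 3, 2016, so the next rule applies.
Whitfield and Yilmaz are each not accorded doyen status, so the next rule applies.
Among Whitfield and Yilmaz, by years accredited (lower first): Whitfield (2 years) before Yilmaz (21 years).
Full order: Varga, Nguyen, Johansson, Tanaka, Whitfield, Yilmaz, Castillo, Moreau.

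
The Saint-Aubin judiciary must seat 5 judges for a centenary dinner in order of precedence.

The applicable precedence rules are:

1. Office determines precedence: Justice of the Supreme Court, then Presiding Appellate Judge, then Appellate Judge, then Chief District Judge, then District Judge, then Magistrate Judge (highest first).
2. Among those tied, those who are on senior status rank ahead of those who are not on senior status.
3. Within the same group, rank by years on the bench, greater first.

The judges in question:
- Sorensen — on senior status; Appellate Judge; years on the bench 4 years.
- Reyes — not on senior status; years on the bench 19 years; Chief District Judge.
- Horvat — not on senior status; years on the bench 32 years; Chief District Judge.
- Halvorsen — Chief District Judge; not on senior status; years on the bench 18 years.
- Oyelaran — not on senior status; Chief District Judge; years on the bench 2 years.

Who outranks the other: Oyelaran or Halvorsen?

Halvorsen

By office: Sorensen (Appellate Judge); then Horvat, Reyes, Halvorsen and Oyelaran (Chief District Judge).
Horvat, Reyes, Halvorsen and Oyelaran are each not on senior status, so the next rule applies.
Among Horvat, Reyes, Halvorsen and Oyelaran, by years on the bench (higher first): Horvat (32 years) before Reyes (19 years) before Halvorsen (18 years) before Oyelaran (2 years).
So Halvorsen takes precedence.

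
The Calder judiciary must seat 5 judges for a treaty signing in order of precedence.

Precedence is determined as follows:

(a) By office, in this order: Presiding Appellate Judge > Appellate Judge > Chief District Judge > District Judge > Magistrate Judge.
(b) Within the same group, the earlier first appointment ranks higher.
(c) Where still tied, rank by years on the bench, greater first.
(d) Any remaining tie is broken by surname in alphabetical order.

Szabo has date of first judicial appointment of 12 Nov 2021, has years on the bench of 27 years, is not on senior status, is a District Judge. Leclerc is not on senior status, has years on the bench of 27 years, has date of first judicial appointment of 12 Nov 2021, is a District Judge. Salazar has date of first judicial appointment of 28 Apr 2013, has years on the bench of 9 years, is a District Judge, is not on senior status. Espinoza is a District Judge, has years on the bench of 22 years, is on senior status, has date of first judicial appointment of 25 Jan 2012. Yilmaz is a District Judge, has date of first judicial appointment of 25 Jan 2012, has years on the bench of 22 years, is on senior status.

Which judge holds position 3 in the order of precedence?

By office: Espinoza, Yilmaz, Salazar, Leclerc and Szabo (District Judge).
Among Espinoza, Yilmaz, Salazar, Leclerc and Szabo, by date of first judicial appointment (earlier first): Espinoza and Yilmaz (25 Jan 2012) before Salazar (28 Apr 2013) before Leclerc and Szabo (12 Nov 2021).
Espinoza and Yilmaz both have years on the bench 22 years, so the next rule applies.
Among Espinoza and Yilmaz, alphabetically by surname: Espinoza before Yilmaz.
Leclerc and Szabo both have years on the bench 27 years, so the next rule applies.
Among Leclerc and Szabo, alphabetically by surname: Leclerc before Szabo.
Order: Espinoza, Yilmaz, Salazar, Leclerc, Szabo.

Salazar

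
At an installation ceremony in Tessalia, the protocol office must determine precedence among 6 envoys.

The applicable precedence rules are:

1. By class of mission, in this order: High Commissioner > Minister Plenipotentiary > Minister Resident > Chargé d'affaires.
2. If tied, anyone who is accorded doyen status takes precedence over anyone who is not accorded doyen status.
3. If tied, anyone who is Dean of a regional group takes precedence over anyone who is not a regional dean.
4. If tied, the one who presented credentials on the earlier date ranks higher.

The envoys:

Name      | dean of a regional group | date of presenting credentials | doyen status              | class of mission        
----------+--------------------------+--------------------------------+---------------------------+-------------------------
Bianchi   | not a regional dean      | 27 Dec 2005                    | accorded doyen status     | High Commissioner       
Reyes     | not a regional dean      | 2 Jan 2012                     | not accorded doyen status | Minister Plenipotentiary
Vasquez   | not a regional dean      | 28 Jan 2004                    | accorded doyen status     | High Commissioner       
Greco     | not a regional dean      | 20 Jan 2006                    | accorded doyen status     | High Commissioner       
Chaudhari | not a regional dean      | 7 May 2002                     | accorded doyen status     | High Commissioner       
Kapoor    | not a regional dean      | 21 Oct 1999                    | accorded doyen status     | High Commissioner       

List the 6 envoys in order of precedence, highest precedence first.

By class of mission: Kapoor, Chaudhari, Vasquez, Bianchi and Greco (High Commissioner); then Reyes (Minister Plenipotentiary).
Kapoor, Chaudhari, Vasquez, Bianchi and Greco are each accorded doyen status, so the next rule applies.
Kapoor, Chaudhari, Vasquez, Bianchi and Greco are each not a regional dean, so the next rule applies.
Among Kapoor, Chaudhari, Vasquez, Bianchi and Greco, by date of presenting credentials (earlier first): Kapoor (21 Oct 1999) before Chaudhari (7 May 2002) before Vasquez (28 Jan 2004) before Bianchi (27 Dec 2005) before Greco (20 Jan 2006).
Full order: Kapoor, Chaudhari, Vasquez, Bianchi, Greco, Reyes.

Kapoor, Chaudhari, Vasquez, Bianchi, Greco, Reyes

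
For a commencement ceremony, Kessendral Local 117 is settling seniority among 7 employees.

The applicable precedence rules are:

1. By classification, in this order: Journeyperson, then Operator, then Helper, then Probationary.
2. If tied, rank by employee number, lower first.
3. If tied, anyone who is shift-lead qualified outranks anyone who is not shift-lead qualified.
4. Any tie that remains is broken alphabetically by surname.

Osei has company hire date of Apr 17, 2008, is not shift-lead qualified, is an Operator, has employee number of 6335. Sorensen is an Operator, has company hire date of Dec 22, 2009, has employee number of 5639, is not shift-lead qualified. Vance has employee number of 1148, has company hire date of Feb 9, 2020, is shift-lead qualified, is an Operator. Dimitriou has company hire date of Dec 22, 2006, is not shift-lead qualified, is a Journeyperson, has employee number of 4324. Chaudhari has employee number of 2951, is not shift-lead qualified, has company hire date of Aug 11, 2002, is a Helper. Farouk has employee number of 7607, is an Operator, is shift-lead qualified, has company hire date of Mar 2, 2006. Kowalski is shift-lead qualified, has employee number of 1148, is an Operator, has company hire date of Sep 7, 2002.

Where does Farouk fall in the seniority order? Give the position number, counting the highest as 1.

By classification: Dimitriou (Journeyperson); then Kowalski, Vance, Sorensen, Osei and Farouk (Operator); then Chaudhari (Helper).
Among Kowalski, Vance, Sorensen, Osei and Farouk, by employee number (lower first): Kowalski and Vance (1148) before Sorensen (5639) before Osei (6335) before Farouk (7607).
Kowalski and Vance are each shift-lead qualified, so the next rule applies.
Among Kowalski and Vance, alphabetically by surname: Kowalski before Vance.
Order: Dimitriou, Kowalski, Vance, Sorensen, Osei, Farouk, Chaudhari. So position 6.

6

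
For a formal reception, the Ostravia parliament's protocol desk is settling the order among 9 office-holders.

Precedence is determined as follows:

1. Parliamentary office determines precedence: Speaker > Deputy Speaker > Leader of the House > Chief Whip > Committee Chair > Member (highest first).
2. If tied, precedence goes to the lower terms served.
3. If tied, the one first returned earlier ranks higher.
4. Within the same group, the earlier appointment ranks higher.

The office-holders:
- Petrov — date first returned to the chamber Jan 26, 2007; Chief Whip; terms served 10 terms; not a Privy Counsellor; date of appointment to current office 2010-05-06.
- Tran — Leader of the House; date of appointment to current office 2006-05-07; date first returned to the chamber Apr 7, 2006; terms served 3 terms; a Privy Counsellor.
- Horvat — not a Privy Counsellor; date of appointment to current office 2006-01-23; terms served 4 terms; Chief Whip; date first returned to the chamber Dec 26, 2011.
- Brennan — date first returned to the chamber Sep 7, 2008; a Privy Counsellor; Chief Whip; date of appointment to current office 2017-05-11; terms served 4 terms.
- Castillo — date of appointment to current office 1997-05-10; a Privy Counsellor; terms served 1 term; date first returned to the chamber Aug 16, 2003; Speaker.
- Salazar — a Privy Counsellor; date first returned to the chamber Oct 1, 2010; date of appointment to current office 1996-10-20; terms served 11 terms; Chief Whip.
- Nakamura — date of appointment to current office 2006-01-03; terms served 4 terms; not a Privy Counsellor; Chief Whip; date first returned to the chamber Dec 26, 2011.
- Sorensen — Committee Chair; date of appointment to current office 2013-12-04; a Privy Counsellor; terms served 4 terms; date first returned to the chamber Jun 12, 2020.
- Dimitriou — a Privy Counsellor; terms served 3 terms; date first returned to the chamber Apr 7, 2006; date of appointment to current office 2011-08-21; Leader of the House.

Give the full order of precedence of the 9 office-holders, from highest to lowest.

By parliamentary office: Castillo (Speaker); then Tran and Dimitriou (Leader of the House); then Brennan, Nakamura, Horvat, Petrov and Salazar (Chief Whip); then Sorensen (Committee Chair).
Tran and Dimitriou both have terms served 3 terms, so the next rule applies.
Tran and Dimitriou both have date first returned to the chamber Apr 7, 2006, so the next rule applies.
Among Tran and Dimitriou, by date of appointment to current office (earlier first): Tran (2006-05-07) before Dimitriou (2011-08-21).
Among Brennan, Nakamura, Horvat, Petrov and Salazar, by terms served (lower first): Brennan, Nakamura and Horvat (4 terms) before Petrov (10 terms) before Salazar (11 terms).
Among Brennan, Nakamura and Horvat, by date first returned to the chamber (earlier first): Brennan (Sep 7, 2008) before Nakamura and Horvat (Dec 26, 2011).
Among Nakamura and Horvat, by date of appointment to current office (earlier first): Nakamura (2006-01-03) before Horvat (2006-01-23).
Full order: Castillo, Tran, Dimitriou, Brennan, Nakamura, Horvat, Petrov, Salazar, Sorensen.

Castillo, Tran, Dimitriou, Brennan, Nakamura, Horvat, Petrov, Salazar, Sorensen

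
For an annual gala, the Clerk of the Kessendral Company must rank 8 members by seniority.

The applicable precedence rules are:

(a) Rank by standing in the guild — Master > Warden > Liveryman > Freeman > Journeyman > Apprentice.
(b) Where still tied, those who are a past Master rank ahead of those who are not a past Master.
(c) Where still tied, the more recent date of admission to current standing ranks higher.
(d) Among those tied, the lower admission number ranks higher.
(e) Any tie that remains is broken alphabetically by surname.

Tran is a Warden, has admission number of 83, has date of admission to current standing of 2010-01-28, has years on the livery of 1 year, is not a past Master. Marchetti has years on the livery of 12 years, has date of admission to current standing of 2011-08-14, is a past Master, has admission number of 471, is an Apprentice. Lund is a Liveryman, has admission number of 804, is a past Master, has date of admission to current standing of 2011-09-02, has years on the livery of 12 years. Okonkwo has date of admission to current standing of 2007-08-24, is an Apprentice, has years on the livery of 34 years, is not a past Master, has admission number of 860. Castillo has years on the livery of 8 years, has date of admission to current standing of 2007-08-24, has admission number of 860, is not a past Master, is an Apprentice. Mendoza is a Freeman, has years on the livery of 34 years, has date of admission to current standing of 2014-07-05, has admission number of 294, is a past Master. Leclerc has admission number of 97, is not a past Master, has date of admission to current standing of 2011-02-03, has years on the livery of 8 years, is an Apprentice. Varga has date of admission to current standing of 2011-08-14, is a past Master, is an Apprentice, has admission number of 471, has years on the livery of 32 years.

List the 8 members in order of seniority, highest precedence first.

Tran, Lund, Mendoza, Marchetti, Varga, Leclerc, Castillo, Okonkwo

By standing in the guild: Tran (Warden); then Lund (Liveryman); then Mendoza (Freeman); then Marchetti, Varga, Leclerc, Castillo and Okonkwo (Apprentice).
Among Marchetti, Varga, Leclerc, Castillo and Okonkwo, a past Master before not a past Master: Marchetti and Varga (a past Master) before Leclerc, Castillo and Okonkwo (not a past Master).
Marchetti and Varga both have date of admission to current standing 2011-08-14, so the next rule applies.
Marchetti and Varga both have admission number 471, so the next rule applies.
Among Marchetti and Varga, alphabetically by surname: Marchetti before Varga.
Among Leclerc, Castillo and Okonkwo, by date of admission to current standing (later first): Leclerc (2011-02-03) before Castillo and Okonkwo (2007-08-24).
Castillo and Okonkwo both have admission number 860, so the next rule applies.
Among Castillo and Okonkwo, alphabetically by surname: Castillo before Okonkwo.
Full order: Tran, Lund, Mendoza, Marchetti, Varga, Leclerc, Castillo, Okonkwo.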